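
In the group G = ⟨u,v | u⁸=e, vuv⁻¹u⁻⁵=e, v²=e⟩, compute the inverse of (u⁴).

The order of (u⁴) is 2 (smallest k with (u⁴)ᵏ = e), so (u⁴)⁻¹ = (u⁴)¹ = u⁴.
Check: (u⁴) · (u⁴) → (u⁴) · u⁴ = e, giving e as required.

Answer: u⁴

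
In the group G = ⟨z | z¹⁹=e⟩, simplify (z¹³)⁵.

Compute successive powers of (z¹³), reducing at each step:
  (z¹³)²: (z¹³) · z¹³ = z⁷
  (z¹³)³: (z⁷) · z¹³ = z
  (z¹³)⁴: z · z¹³ = z¹⁴
  (z¹³)⁵: (z¹⁴) · z¹³ = z⁸

Answer: z⁸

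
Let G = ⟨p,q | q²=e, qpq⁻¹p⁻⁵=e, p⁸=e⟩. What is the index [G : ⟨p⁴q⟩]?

First find ord(p⁴q) by computing successive powers:
  (p⁴q)¹ = p⁴q, (p⁴q)² = e.
So |⟨p⁴q⟩| = ord(p⁴q) = 2. With |G| = 16, by Lagrange [G : ⟨p⁴q⟩] = 16/2 = 8.

Answer: 8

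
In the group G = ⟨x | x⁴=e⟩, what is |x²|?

Compute successive powers until reaching e:
  (x²)¹ = x², (x²)² = e.
The smallest positive k with (x²)ᵏ = e is 2.

Answer: 2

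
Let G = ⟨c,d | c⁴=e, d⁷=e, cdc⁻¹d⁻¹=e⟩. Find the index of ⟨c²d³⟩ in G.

First find ord(c²d³) by computing successive powers:
  (c²d³)¹ = c²d³, (c²d³)² = d⁶, (c²d³)³ = c²d², (c²d³)⁴ = d⁵, (c²d³)⁵ = c²d, (c²d³)⁶ = d⁴, (c²d³)⁷ = c², (c²d³)⁸ = d³, (c²d³)⁹ = c²d⁶, (c²d³)¹⁰ = d², (c²d³)¹¹ = c²d⁵, (c²d³)¹² = d, (c²d³)¹³ = c²d⁴, (c²d³)¹⁴ = e.
So |⟨c²d³⟩| = ord(c²d³) = 14. With |G| = 28, by Lagrange [G : ⟨c²d³⟩] = 28/14 = 2.

Answer: 2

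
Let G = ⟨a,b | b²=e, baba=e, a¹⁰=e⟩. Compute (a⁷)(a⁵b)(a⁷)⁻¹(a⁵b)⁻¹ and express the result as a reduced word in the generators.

[(a⁷), (a⁵b)] = (a⁷)·(a⁵b)·(a⁷)⁻¹·(a⁵b)⁻¹.
  (a⁷) · (a⁵b) = a²b
  (a²b) · (a³) = a⁹b
  (a⁹b) · (a⁵b) = a⁴

Answer: a⁴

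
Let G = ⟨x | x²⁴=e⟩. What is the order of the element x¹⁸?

Compute successive powers until reaching e:
  (x¹⁸)¹ = x¹⁸, (x¹⁸)² = x¹², (x¹⁸)³ = x⁶, (x¹⁸)⁴ = e.
The smallest positive k with (x¹⁸)ᵏ = e is 4.

Answer: 4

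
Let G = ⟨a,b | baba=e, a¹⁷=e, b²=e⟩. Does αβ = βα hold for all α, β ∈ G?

a·b = ab but b·a = a¹⁶b, so a·b ≠ b·a and G is not abelian.

Answer: No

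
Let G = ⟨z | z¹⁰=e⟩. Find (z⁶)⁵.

Compute successive powers of (z⁶), reducing at each step:
  (z⁶)²: (z⁶) · z⁶ = z²
  (z⁶)³: (z²) · z⁶ = z⁸
  (z⁶)⁴: (z⁸) · z⁶ = z⁴
  (z⁶)⁵: (z⁴) · z⁶ = e

Answer: e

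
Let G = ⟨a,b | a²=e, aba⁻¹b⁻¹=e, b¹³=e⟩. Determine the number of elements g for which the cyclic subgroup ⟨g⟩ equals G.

G is cyclic of order 26. An element generates G iff its order is 26, and a cyclic group of order 26 has exactly φ(26) = 12 such elements.

Answer: 12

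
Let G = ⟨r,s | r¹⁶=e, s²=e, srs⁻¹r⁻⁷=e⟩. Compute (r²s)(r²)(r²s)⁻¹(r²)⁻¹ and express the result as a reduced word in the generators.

[(r²s), (r²)] = (r²s)·(r²)·(r²s)⁻¹·(r²)⁻¹.
  (r²s) · (r²) = s
  s · (r²s) = r¹⁴
  (r¹⁴) · (r¹⁴) = r¹²

Answer: r¹²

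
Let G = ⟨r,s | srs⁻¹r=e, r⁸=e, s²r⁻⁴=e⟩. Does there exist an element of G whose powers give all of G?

Every cyclic group is abelian. But r·s = rs while s·r = r³s⁻¹, so r·s ≠ s·r and G is not abelian. Hence G is not cyclic.

Answer: No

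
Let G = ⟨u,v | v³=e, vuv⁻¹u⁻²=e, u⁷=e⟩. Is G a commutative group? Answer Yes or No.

u·v = uv but v·u = u²v, so u·v ≠ v·u and G is not abelian.

Answer: No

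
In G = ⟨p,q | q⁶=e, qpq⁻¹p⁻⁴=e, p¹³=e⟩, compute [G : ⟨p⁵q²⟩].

First find ord(p⁵q²) by computing successive powers:
  (p⁵q²)¹ = p⁵q², (p⁵q²)² = p⁷q⁴, (p⁵q²)³ = e.
So |⟨p⁵q²⟩| = ord(p⁵q²) = 3. With |G| = 78, by Lagrange [G : ⟨p⁵q²⟩] = 78/3 = 26.

Answer: 26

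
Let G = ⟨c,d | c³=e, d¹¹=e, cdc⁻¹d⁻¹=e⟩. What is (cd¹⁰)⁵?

Compute successive powers of (cd¹⁰), reducing at each step:
  (cd¹⁰)²: (cd¹⁰) · c = c²d¹⁰;   (c²d¹⁰) · d¹⁰ = c²d⁹
  (cd¹⁰)³: (c²d⁹) · c = d⁹;   (d⁹) · d¹⁰ = d⁸
  (cd¹⁰)⁴: (d⁸) · c = cd⁸;   (cd⁸) · d¹⁰ = cd⁷
  (cd¹⁰)⁵: (cd⁷) · c = c²d⁷;   (c²d⁷) · d¹⁰ = c²d⁶

Answer: c²d⁶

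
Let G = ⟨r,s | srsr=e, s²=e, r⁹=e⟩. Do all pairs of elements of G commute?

r·s = rs but s·r = r⁸s, so r·s ≠ s·r and G is not abelian.

Answer: No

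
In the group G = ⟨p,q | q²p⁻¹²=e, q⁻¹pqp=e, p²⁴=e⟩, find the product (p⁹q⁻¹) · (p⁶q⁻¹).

Compute (p⁹q⁻¹) · (p⁶q⁻¹) by multiplying left to right and reducing via the relations at each step:
  (p⁹q⁻¹) · p⁶ = p³q⁻¹
  (p³q⁻¹) · q⁻¹ = p¹⁵

Answer: p¹⁵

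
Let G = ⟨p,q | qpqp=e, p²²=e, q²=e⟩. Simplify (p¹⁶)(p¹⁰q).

Compute (p¹⁶) · (p¹⁰q) by multiplying left to right and reducing via the relations at each step:
  (p¹⁶) · p¹⁰ = p⁴
  (p⁴) · q = p⁴q

Answer: p⁴q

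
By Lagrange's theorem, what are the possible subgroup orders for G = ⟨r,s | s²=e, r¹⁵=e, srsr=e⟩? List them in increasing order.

|G| = 30 = 2 · 3 · 5. By Lagrange's theorem the order of any subgroup divides 30; the divisors of 30 are 1, 2, 3, 5, 6, 10, 15, 30.

Answer: 1, 2, 3, 5, 6, 10, 15, 30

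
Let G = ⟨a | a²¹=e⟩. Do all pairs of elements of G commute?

G has a single generator, so G is cyclic and hence abelian.

Answer: Yes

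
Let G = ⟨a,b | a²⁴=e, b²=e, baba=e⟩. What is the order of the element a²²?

Compute successive powers until reaching e:
  (a²²)¹ = a²², (a²²)² = a²⁰, (a²²)³ = a¹⁸, (a²²)⁴ = a¹⁶, (a²²)⁵ = a¹⁴, (a²²)⁶ = a¹², (a²²)⁷ = a¹⁰, (a²²)⁸ = a⁸, (a²²)⁹ = a⁶, (a²²)¹⁰ = a⁴, (a²²)¹¹ = a², (a²²)¹² = e.
The smallest positive k with (a²²)ᵏ = e is 12.

Answer: 12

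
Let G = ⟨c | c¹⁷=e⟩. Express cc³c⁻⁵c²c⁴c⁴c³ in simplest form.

Multiply left to right, reducing at each step:
  c · c³ = c⁴
  (c⁴) · c⁻⁵ = c¹⁶
  (c¹⁶) · c² = c
  c · c⁴ = c⁵
  (c⁵) · c⁴ = c⁹
  (c⁹) · c³ = c¹²

Answer: c¹²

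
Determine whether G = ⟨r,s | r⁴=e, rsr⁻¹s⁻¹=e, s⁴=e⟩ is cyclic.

|G| = 16, but the maximum element order in G is 4 < 16. No single element generates all of G, so G is not cyclic.

Answer: No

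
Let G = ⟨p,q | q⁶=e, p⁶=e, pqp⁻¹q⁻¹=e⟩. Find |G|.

Enumerate words in the generators, reducing via the relations: the distinct elements are
  {e, p, q, pq, p², p³, p⁴, p⁵, q², q³, q⁴, q⁵, pq², pq³, pq⁴, pq⁵, p²q, p³q, p⁴q, p⁵q, p²q², p²q³, p²q⁴, p²q⁵, p³q², p³q³, p³q⁴, p³q⁵, p⁴q², p⁴q³, p⁴q⁴, p⁴q⁵, p⁵q², p⁵q³, p⁵q⁴, p⁵q⁵}.
No further products give new elements, so |G| = 36.

Answer: 36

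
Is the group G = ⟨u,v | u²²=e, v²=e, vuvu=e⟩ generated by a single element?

Every cyclic group is abelian. But u·v = uv while v·u = u²¹v, so u·v ≠ v·u and G is not abelian. Hence G is not cyclic.

Answer: No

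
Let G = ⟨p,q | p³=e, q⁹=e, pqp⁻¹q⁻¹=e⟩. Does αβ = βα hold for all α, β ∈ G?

Each pair of generators commutes: p·q = pq = q·p. Since the generators pairwise commute, every element of G commutes with every other, so G is abelian.

Answer: Yes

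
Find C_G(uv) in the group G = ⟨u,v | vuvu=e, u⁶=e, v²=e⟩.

⟨uv⟩ ⊆ C_G(uv) since powers of uv commute with uv; so |C_G(uv)| ≥ |⟨uv⟩| = 2.
By orbit–stabilizer, |C_G(uv)| = |G| / |conj. class of uv| = 12 / 3 = 4.
The 4 elements commuting with uv are {e, u³, uv, u⁴v}.

Answer: {e, u³, uv, u⁴v}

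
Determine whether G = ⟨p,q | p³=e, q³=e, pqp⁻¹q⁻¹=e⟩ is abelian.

Each pair of generators commutes: p·q = pq = q·p. Since the generators pairwise commute, every element of G commutes with every other, so G is abelian.

Answer: Yes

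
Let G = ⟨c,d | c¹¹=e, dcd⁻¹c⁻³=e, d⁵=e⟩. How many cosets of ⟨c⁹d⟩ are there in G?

First find ord(c⁹d) by computing successive powers:
  (c⁹d)¹ = c⁹d, (c⁹d)² = c³d², (c⁹d)³ = c⁷d³, (c⁹d)⁴ = c⁸d⁴, (c⁹d)⁵ = e.
So |⟨c⁹d⟩| = ord(c⁹d) = 5. With |G| = 55, by Lagrange [G : ⟨c⁹d⟩] = 55/5 = 11.

Answer: 11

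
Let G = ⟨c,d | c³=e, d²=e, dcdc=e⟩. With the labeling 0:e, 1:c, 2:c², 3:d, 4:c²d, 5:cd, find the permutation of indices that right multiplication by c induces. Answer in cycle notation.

(0 1 2)(3 4 5)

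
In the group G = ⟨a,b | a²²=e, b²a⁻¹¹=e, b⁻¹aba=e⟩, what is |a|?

Compute successive powers until reaching e:
  a¹ = a, a² = a², a³ = a³, a⁴ = a⁴, a⁵ = a⁵, a⁶ = a⁶, a⁷ = a⁷, a⁸ = a⁸, a⁹ = a⁹, a¹⁰ = a¹⁰, a¹¹ = a¹¹, a¹² = a¹², a¹³ = a¹³, a¹⁴ = a¹⁴, a¹⁵ = a¹⁵, a¹⁶ = a¹⁶, a¹⁷ = a¹⁷, a¹⁸ = a¹⁸, a¹⁹ = a¹⁹, a²⁰ = a²⁰, a²¹ = a²¹, a²² = e.
The smallest positive k with aᵏ = e is 22.

Answer: 22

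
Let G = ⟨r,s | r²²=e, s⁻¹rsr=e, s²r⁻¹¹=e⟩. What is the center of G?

An element z ∈ Z(G) iff z commutes with every generator.
For example r¹¹ is central: (r¹¹)·r = r¹² = r·(r¹¹); (r¹¹)·s = s⁻¹ = s·(r¹¹).
Whereas r ∉ Z(G) since r·s = rs ≠ r¹⁰s⁻¹ = s·r.
Checking each of the 44 elements this way gives Z(G) = {e, r¹¹}, of order 2.

Answer: {e, r¹¹}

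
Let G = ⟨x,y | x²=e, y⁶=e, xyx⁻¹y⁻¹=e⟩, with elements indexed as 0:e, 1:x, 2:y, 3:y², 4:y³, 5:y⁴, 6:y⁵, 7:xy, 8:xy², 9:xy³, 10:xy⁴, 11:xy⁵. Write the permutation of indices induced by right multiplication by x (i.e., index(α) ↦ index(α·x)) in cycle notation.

(0 1)(2 7)(3 8)(4 9)(5 10)(6 11)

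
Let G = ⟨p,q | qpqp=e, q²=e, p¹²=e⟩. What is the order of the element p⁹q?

Compute successive powers until reaching e:
  (p⁹q)¹ = p⁹q, (p⁹q)² = e.
The smallest positive k with (p⁹q)ᵏ = e is 2.

Answer: 2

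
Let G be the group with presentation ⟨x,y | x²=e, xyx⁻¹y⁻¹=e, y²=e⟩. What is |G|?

Enumerate words in the generators, reducing via the relations: the distinct elements are
  {e, x, y, xy}.
No further products give new elements, so |G| = 4.

Answer: 4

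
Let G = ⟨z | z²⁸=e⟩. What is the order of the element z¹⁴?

Compute successive powers until reaching e:
  (z¹⁴)¹ = z¹⁴, (z¹⁴)² = e.
The smallest positive k with (z¹⁴)ᵏ = e is 2.

Answer: 2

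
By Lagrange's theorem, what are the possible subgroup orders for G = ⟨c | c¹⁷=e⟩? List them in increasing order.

|G| = 17 = 17. By Lagrange's theorem the order of any subgroup divides 17; the divisors of 17 are 1, 17.

Answer: 1, 17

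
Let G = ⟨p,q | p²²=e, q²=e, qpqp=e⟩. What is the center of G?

An element z ∈ Z(G) iff z commutes with every generator.
For example p¹¹ is central: (p¹¹)·p = p¹² = p·(p¹¹); (p¹¹)·q = p¹¹q = q·(p¹¹).
Whereas p ∉ Z(G) since p·q = pq ≠ p²¹q = q·p.
Checking each of the 44 elements this way gives Z(G) = {e, p¹¹}, of order 2.

Answer: {e, p¹¹}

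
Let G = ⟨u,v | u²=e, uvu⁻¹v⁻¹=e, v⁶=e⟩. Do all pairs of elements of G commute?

Each pair of generators commutes: u·v = uv = v·u. Since the generators pairwise commute, every element of G commutes with every other, so G is abelian.

Answer: Yes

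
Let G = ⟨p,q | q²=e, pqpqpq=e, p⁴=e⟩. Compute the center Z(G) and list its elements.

An element z ∈ Z(G) iff z commutes with every generator.
For example e is central: e·p = p = p·e; e·q = q = q·e.
Whereas p ∉ Z(G) since p·q = pq ≠ qp = q·p.
Checking each of the 24 elements this way gives Z(G) = {e}, of order 1.

Answer: {e}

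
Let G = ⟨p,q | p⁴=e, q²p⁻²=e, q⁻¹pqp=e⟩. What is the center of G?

An element z ∈ Z(G) iff z commutes with every generator.
For example p² is central: (p²)·p = p³ = p·(p²); (p²)·q = q⁻¹ = q·(p²).
Whereas p ∉ Z(G) since p·q = pq ≠ pq⁻¹ = q·p.
Checking each of the 8 elements this way gives Z(G) = {e, p²}, of order 2.

Answer: {e, p²}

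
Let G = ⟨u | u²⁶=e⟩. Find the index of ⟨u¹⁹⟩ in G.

First find ord(u¹⁹) by computing successive powers:
  (u¹⁹)¹ = u¹⁹, (u¹⁹)² = u¹², (u¹⁹)³ = u⁵, (u¹⁹)⁴ = u²⁴, (u¹⁹)⁵ = u¹⁷, (u¹⁹)⁶ = u¹⁰, (u¹⁹)⁷ = u³, (u¹⁹)⁸ = u²², (u¹⁹)⁹ = u¹⁵, (u¹⁹)¹⁰ = u⁸, (u¹⁹)¹¹ = u, (u¹⁹)¹² = u²⁰, (u¹⁹)¹³ = u¹³, (u¹⁹)¹⁴ = u⁶, (u¹⁹)¹⁵ = u²⁵, (u¹⁹)¹⁶ = u¹⁸, (u¹⁹)¹⁷ = u¹¹, (u¹⁹)¹⁸ = u⁴, (u¹⁹)¹⁹ = u²³, (u¹⁹)²⁰ = u¹⁶, (u¹⁹)²¹ = u⁹, (u¹⁹)²² = u², (u¹⁹)²³ = u²¹, (u¹⁹)²⁴ = u¹⁴, (u¹⁹)²⁵ = u⁷, (u¹⁹)²⁶ = e.
So |⟨u¹⁹⟩| = ord(u¹⁹) = 26. With |G| = 26, by Lagrange [G : ⟨u¹⁹⟩] = 26/26 = 1.

Answer: 1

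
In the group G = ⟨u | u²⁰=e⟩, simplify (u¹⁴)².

Compute successive powers of (u¹⁴), reducing at each step:
  (u¹⁴)²: (u¹⁴) · u¹⁴ = u⁸

Answer: u⁸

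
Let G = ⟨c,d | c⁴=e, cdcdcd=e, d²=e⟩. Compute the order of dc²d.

Compute successive powers until reaching e:
  (dc²d)¹ = dc²d, (dc²d)² = e.
The smallest positive k with (dc²d)ᵏ = e is 2.

Answer: 2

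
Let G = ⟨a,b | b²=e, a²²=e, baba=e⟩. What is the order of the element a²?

Compute successive powers until reaching e:
  (a²)¹ = a², (a²)² = a⁴, (a²)³ = a⁶, (a²)⁴ = a⁸, (a²)⁵ = a¹⁰, (a²)⁶ = a¹², (a²)⁷ = a¹⁴, (a²)⁸ = a¹⁶, (a²)⁹ = a¹⁸, (a²)¹⁰ = a²⁰, (a²)¹¹ = e.
The smallest positive k with (a²)ᵏ = e is 11.

Answer: 11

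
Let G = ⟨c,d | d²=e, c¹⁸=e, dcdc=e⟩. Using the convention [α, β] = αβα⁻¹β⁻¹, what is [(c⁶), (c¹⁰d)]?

[(c⁶), (c¹⁰d)] = (c⁶)·(c¹⁰d)·(c⁶)⁻¹·(c¹⁰d)⁻¹.
  (c⁶) · (c¹⁰d) = c¹⁶d
  (c¹⁶d) · (c¹²) = c⁴d
  (c⁴d) · (c¹⁰d) = c¹²

Answer: c¹²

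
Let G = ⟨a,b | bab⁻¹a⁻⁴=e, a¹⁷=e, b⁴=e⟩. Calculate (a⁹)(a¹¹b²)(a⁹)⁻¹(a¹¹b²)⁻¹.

[(a⁹), (a¹¹b²)] = (a⁹)·(a¹¹b²)·(a⁹)⁻¹·(a¹¹b²)⁻¹.
  (a⁹) · (a¹¹b²) = a³b²
  (a³b²) · (a⁸) = a¹²b²
  (a¹²b²) · (a¹¹b²) = a

Answer: a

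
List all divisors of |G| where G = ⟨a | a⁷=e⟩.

|G| = 7 = 7. By Lagrange's theorem the order of any subgroup divides 7; the divisors of 7 are 1, 7.

Answer: 1, 7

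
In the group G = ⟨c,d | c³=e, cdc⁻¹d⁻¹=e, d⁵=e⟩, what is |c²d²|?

Compute successive powers until reaching e:
  (c²d²)¹ = c²d², (c²d²)² = cd⁴, (c²d²)³ = d, (c²d²)⁴ = c²d³, (c²d²)⁵ = c, (c²d²)⁶ = d², (c²d²)⁷ = c²d⁴, (c²d²)⁸ = cd, (c²d²)⁹ = d³, (c²d²)¹⁰ = c², (c²d²)¹¹ = cd², (c²d²)¹² = d⁴, (c²d²)¹³ = c²d, (c²d²)¹⁴ = cd³, (c²d²)¹⁵ = e.
The smallest positive k with (c²d²)ᵏ = e is 15.

Answer: 15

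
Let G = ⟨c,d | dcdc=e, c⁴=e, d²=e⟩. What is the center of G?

An element z ∈ Z(G) iff z commutes with every generator.
For example c² is central: (c²)·c = c³ = c·(c²); (c²)·d = c²d = d·(c²).
Whereas c ∉ Z(G) since c·d = cd ≠ c³d = d·c.
Checking each of the 8 elements this way gives Z(G) = {e, c²}, of order 2.

Answer: {e, c²}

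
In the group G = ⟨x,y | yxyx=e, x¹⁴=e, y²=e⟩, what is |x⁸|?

Compute successive powers until reaching e:
  (x⁸)¹ = x⁸, (x⁸)² = x², (x⁸)³ = x¹⁰, (x⁸)⁴ = x⁴, (x⁸)⁵ = x¹², (x⁸)⁶ = x⁶, (x⁸)⁷ = e.
The smallest positive k with (x⁸)ᵏ = e is 7.

Answer: 7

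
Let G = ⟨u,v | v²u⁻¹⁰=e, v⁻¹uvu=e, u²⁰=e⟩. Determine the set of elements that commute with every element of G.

An element z ∈ Z(G) iff z commutes with every generator.
For example u¹⁰ is central: (u¹⁰)·u = u¹¹ = u·(u¹⁰); (u¹⁰)·v = v⁻¹ = v·(u¹⁰).
Whereas u ∉ Z(G) since u·v = uv ≠ u⁹v⁻¹ = v·u.
Checking each of the 40 elements this way gives Z(G) = {e, u¹⁰}, of order 2.

Answer: {e, u¹⁰}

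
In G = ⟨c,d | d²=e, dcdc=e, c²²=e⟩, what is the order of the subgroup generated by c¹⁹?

|⟨c¹⁹⟩| equals the order of c¹⁹. Compute successive powers until reaching e:
  (c¹⁹)¹ = c¹⁹, (c¹⁹)² = c¹⁶, (c¹⁹)³ = c¹³, (c¹⁹)⁴ = c¹⁰, (c¹⁹)⁵ = c⁷, (c¹⁹)⁶ = c⁴, (c¹⁹)⁷ = c, (c¹⁹)⁸ = c²⁰, (c¹⁹)⁹ = c¹⁷, (c¹⁹)¹⁰ = c¹⁴, (c¹⁹)¹¹ = c¹¹, (c¹⁹)¹² = c⁸, (c¹⁹)¹³ = c⁵, (c¹⁹)¹⁴ = c², (c¹⁹)¹⁵ = c²¹, (c¹⁹)¹⁶ = c¹⁸, (c¹⁹)¹⁷ = c¹⁵, (c¹⁹)¹⁸ = c¹², (c¹⁹)¹⁹ = c⁹, (c¹⁹)²⁰ = c⁶, (c¹⁹)²¹ = c³, (c¹⁹)²² = e.
The smallest positive k with (c¹⁹)ᵏ = e is 22, so |⟨c¹⁹⟩| = 22.

Answer: 22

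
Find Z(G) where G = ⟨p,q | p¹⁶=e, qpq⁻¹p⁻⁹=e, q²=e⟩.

An element z ∈ Z(G) iff z commutes with every generator.
For example p² is central: (p²)·p = p³ = p·(p²); (p²)·q = p²q = q·(p²).
Whereas p ∉ Z(G) since p·q = pq ≠ p⁹q = q·p.
Checking each of the 32 elements this way gives Z(G) = {e, p², p⁴, p⁶, p⁸, p¹⁰, p¹², p¹⁴}, of order 8.

Answer: {e, p², p⁴, p⁶, p⁸, p¹⁰, p¹², p¹⁴}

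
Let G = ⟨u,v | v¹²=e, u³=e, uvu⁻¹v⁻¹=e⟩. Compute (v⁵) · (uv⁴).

Compute (v⁵) · (uv⁴) by multiplying left to right and reducing via the relations at each step:
  (v⁵) · u = uv⁵
  (uv⁵) · v⁴ = uv⁹

Answer: uv⁹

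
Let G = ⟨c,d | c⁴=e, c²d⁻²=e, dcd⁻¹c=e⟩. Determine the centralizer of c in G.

⟨c⟩ ⊆ C_G(c) since powers of c commute with c; so |C_G(c)| ≥ |⟨c⟩| = 4.
By orbit–stabilizer, |C_G(c)| = |G| / |conj. class of c| = 8 / 2 = 4.
The 4 elements commuting with c are {e, c, c², c³}.

Answer: {e, c, c², c³}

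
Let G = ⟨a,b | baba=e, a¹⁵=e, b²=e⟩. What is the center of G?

An element z ∈ Z(G) iff z commutes with every generator.
For example e is central: e·a = a = a·e; e·b = b = b·e.
Whereas a ∉ Z(G) since a·b = ab ≠ a¹⁴b = b·a.
Checking each of the 30 elements this way gives Z(G) = {e}, of order 1.

Answer: {e}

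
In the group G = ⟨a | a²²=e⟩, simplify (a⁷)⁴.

Compute successive powers of (a⁷), reducing at each step:
  (a⁷)²: (a⁷) · a⁷ = a¹⁴
  (a⁷)³: (a¹⁴) · a⁷ = a²¹
  (a⁷)⁴: (a²¹) · a⁷ = a⁶

Answer: a⁶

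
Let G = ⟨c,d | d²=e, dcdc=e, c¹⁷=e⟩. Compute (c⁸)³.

Compute successive powers of (c⁸), reducing at each step:
  (c⁸)²: (c⁸) · c⁸ = c¹⁶
  (c⁸)³: (c¹⁶) · c⁸ = c⁷

Answer: c⁷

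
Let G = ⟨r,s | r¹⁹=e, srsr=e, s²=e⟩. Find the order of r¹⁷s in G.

Compute successive powers until reaching e:
  (r¹⁷s)¹ = r¹⁷s, (r¹⁷s)² = e.
The smallest positive k with (r¹⁷s)ᵏ = e is 2.

Answer: 2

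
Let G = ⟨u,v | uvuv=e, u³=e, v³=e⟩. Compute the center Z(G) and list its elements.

An element z ∈ Z(G) iff z commutes with every generator.
For example e is central: e·u = u = u·e; e·v = v = v·e.
Whereas u ∉ Z(G) since u·v = uv ≠ u²v² = v·u.
Checking each of the 12 elements this way gives Z(G) = {e}, of order 1.

Answer: {e}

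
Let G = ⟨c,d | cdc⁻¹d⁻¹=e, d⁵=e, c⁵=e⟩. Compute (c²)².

Compute successive powers of (c²), reducing at each step:
  (c²)²: (c²) · c² = c⁴

Answer: c⁴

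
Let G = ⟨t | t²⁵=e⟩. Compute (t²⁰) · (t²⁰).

Compute (t²⁰) · (t²⁰) by multiplying left to right and reducing via the relations at each step:
  (t²⁰) · t²⁰ = t¹⁵

Answer: t¹⁵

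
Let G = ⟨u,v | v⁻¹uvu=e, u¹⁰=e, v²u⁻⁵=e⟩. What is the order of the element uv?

Compute successive powers until reaching e:
  (uv)¹ = uv, (uv)² = u⁵, (uv)³ = uv⁻¹, (uv)⁴ = e.
The smallest positive k with (uv)ᵏ = e is 4.

Answer: 4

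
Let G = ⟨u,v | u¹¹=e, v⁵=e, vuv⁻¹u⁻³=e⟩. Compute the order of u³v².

Compute successive powers until reaching e:
  (u³v²)¹ = u³v², (u³v²)² = u⁸v⁴, (u³v²)³ = u⁹v, (u³v²)⁴ = u⁷v³, (u³v²)⁵ = e.
The smallest positive k with (u³v²)ᵏ = e is 5.

Answer: 5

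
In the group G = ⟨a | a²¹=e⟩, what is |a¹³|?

Compute successive powers until reaching e:
  (a¹³)¹ = a¹³, (a¹³)² = a⁵, (a¹³)³ = a¹⁸, (a¹³)⁴ = a¹⁰, (a¹³)⁵ = a², (a¹³)⁶ = a¹⁵, (a¹³)⁷ = a⁷, (a¹³)⁸ = a²⁰, (a¹³)⁹ = a¹², (a¹³)¹⁰ = a⁴, (a¹³)¹¹ = a¹⁷, (a¹³)¹² = a⁹, (a¹³)¹³ = a, (a¹³)¹⁴ = a¹⁴, (a¹³)¹⁵ = a⁶, (a¹³)¹⁶ = a¹⁹, (a¹³)¹⁷ = a¹¹, (a¹³)¹⁸ = a³, (a¹³)¹⁹ = a¹⁶, (a¹³)²⁰ = a⁸, (a¹³)²¹ = e.
The smallest positive k with (a¹³)ᵏ = e is 21.

Answer: 21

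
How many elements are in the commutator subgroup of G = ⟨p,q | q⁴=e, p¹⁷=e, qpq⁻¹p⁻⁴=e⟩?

G' = [G, G] is generated by all commutators. The generator-pair commutators are: [p, q] = p¹⁴.
The subgroup they normally generate is {e, p, p², p³, p⁴, p⁵, p⁶, p⁷, p⁸, p⁹, p¹⁰, p¹¹, p¹², p¹³, p¹⁴, p¹⁵, p¹⁶}, of order 17.
Check: |G/G'| = 68/17 = 4 is the order of the abelianisation.

Answer: 17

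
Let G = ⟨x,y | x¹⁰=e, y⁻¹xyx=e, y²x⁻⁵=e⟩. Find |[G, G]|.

G' = [G, G] is generated by all commutators. The generator-pair commutators are: [x, y] = x².
The subgroup they normally generate is {e, x², x⁴, x⁶, x⁸}, of order 5.
Check: |G/G'| = 20/5 = 4 is the order of the abelianisation.

Answer: 5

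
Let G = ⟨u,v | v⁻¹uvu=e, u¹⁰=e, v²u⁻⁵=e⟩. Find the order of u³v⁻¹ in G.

Compute successive powers until reaching e:
  (u³v⁻¹)¹ = u³v⁻¹, (u³v⁻¹)² = u⁵, (u³v⁻¹)³ = u³v, (u³v⁻¹)⁴ = e.
The smallest positive k with (u³v⁻¹)ᵏ = e is 4.

Answer: 4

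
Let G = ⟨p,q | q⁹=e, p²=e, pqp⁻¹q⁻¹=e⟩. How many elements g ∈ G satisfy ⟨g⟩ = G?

G is cyclic of order 18. An element generates G iff its order is 18, and a cyclic group of order 18 has exactly φ(18) = 6 such elements.

Answer: 6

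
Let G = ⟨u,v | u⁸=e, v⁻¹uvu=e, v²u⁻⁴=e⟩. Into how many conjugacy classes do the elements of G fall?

The conjugacy classes (representative and size) are:
  [e] (size 1), [u⁷] (size 2), [u⁶] (size 2), [u³] (size 2), [u⁴] (size 1), [u²v⁻¹] (size 4), [u³v⁻¹] (size 4).
Class equation: 1 + 2 + 2 + 2 + 1 + 4 + 4 = 16 = |G|. So G has 7 conjugacy classes.

Answer: 7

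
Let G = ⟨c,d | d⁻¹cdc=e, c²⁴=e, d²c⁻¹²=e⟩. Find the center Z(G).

An element z ∈ Z(G) iff z commutes with every generator.
For example c¹² is central: (c¹²)·c = c¹³ = c·(c¹²); (c¹²)·d = d⁻¹ = d·(c¹²).
Whereas c ∉ Z(G) since c·d = cd ≠ c¹¹d⁻¹ = d·c.
Checking each of the 48 elements this way gives Z(G) = {e, c¹²}, of order 2.

Answer: {e, c¹²}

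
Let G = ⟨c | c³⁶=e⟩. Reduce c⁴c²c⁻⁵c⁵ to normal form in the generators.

Multiply left to right, reducing at each step:
  (c⁴) · c² = c⁶
  (c⁶) · c⁻⁵ = c
  c · c⁵ = c⁶

Answer: c⁶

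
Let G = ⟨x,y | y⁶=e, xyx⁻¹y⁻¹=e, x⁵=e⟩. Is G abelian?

Each pair of generators commutes: x·y = xy = y·x. Since the generators pairwise commute, every element of G commutes with every other, so G is abelian.

Answer: Yes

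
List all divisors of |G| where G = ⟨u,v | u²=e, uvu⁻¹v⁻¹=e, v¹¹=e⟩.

|G| = 22 = 2 · 11. By Lagrange's theorem the order of any subgroup divides 22; the divisors of 22 are 1, 2, 11, 22.

Answer: 1, 2, 11, 22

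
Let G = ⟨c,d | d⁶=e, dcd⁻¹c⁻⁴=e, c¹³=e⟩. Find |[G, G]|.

G' = [G, G] is generated by all commutators. The generator-pair commutators are: [c, d] = c¹⁰.
The subgroup they normally generate is {e, c, c², c³, c⁴, c⁵, c⁶, c⁷, c⁸, c⁹, c¹⁰, c¹¹, c¹²}, of order 13.
Check: |G/G'| = 78/13 = 6 is the order of the abelianisation.

Answer: 13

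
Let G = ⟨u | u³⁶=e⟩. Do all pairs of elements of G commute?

G has a single generator, so G is cyclic and hence abelian.

Answer: Yes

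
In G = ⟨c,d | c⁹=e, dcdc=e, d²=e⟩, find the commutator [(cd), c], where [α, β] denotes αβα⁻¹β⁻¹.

[(cd), c] = (cd)·c·(cd)⁻¹·c⁻¹.
  (cd) · c = d
  d · (cd) = c⁸
  (c⁸) · (c⁸) = c⁷

Answer: c⁷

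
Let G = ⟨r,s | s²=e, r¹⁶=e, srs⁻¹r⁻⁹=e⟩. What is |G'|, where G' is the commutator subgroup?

G' = [G, G] is generated by all commutators. The generator-pair commutators are: [r, s] = r⁸.
The subgroup they normally generate is {e, r⁸}, of order 2.
Check: |G/G'| = 32/2 = 16 is the order of the abelianisation.

Answer: 2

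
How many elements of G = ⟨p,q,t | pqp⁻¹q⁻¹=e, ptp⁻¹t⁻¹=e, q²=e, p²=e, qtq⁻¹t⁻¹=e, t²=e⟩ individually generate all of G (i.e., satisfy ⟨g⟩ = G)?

⟨g⟩ = G would require ord(g) = |G| = 8, but the maximum element order in G is 2 < 8. So G is not cyclic and no single element generates it: the count is 0.

Answer: 0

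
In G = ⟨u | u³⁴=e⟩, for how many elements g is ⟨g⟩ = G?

G is cyclic of order 34. An element generates G iff its order is 34, and a cyclic group of order 34 has exactly φ(34) = 16 such elements.

Answer: 16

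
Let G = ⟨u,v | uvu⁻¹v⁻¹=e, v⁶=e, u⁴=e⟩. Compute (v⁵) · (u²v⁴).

Compute (v⁵) · (u²v⁴) by multiplying left to right and reducing via the relations at each step:
  (v⁵) · u² = u²v⁵
  (u²v⁵) · v⁴ = u²v³

Answer: u²v³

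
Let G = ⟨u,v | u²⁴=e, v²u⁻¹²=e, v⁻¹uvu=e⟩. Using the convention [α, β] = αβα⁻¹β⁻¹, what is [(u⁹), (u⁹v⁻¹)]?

[(u⁹), (u⁹v⁻¹)] = (u⁹)·(u⁹v⁻¹)·(u⁹)⁻¹·(u⁹v⁻¹)⁻¹.
  (u⁹) · (u⁹v⁻¹) = u⁶v
  (u⁶v) · (u¹⁵) = u³v⁻¹
  (u³v⁻¹) · (u⁹v) = u¹⁸

Answer: u¹⁸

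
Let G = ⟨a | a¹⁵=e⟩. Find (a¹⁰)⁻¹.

The order of (a¹⁰) is 3 (smallest k with (a¹⁰)ᵏ = e), so (a¹⁰)⁻¹ = (a¹⁰)² = a⁵.
Check: (a¹⁰) · (a⁵) → (a¹⁰) · a⁵ = e, giving e as required.

Answer: a⁵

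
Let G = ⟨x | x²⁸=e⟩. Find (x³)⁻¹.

The order of (x³) is 28 (smallest k with (x³)ᵏ = e), so (x³)⁻¹ = (x³)²⁷ = x²⁵.
Check: (x³) · (x²⁵) → (x³) · x²⁵ = e, giving e as required.

Answer: x²⁵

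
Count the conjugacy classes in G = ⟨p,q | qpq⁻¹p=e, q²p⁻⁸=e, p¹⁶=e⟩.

The conjugacy classes (representative and size) are:
  [e] (size 1), [p] (size 2), [p¹⁴] (size 2), [p¹³] (size 2), [p¹²] (size 2), [p⁵] (size 2), [p¹⁰] (size 2), [p⁷] (size 2), [p⁸] (size 1), [q⁻¹] (size 8), [p⁷q⁻¹] (size 8).
Class equation: 1 + 2 + 2 + 2 + 2 + 2 + 2 + 2 + 1 + 8 + 8 = 32 = |G|. So G has 11 conjugacy classes.

Answer: 11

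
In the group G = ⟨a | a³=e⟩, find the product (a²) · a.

Compute (a²) · a by multiplying left to right and reducing via the relations at each step:
  (a²) · a = e

Answer: e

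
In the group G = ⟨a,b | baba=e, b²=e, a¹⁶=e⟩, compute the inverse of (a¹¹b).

The order of (a¹¹b) is 2 (smallest k with (a¹¹b)ᵏ = e), so (a¹¹b)⁻¹ = (a¹¹b)¹ = a¹¹b.
Check: (a¹¹b) · (a¹¹b) → (a¹¹b) · a¹¹ = b;   b · b = e, giving e as required.

Answer: a¹¹b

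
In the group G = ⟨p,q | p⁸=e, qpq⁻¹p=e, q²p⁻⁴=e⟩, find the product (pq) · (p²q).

Compute (pq) · (p²q) by multiplying left to right and reducing via the relations at each step:
  (pq) · p² = p³q⁻¹
  (p³q⁻¹) · q = p³

Answer: p³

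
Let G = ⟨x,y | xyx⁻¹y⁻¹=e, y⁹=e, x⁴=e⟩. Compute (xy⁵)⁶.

Compute successive powers of (xy⁵), reducing at each step:
  (xy⁵)²: (xy⁵) · x = x²y⁵;   (x²y⁵) · y⁵ = x²y
  (xy⁵)³: (x²y) · x = x³y;   (x³y) · y⁵ = x³y⁶
  (xy⁵)⁴: (x³y⁶) · x = y⁶;   (y⁶) · y⁵ = y²
  (xy⁵)⁵: (y²) · x = xy²;   (xy²) · y⁵ = xy⁷
  (xy⁵)⁶: (xy⁷) · x = x²y⁷;   (x²y⁷) · y⁵ = x²y³

Answer: x²y³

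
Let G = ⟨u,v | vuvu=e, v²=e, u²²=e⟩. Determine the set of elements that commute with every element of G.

An element z ∈ Z(G) iff z commutes with every generator.
For example u¹¹ is central: (u¹¹)·u = u¹² = u·(u¹¹); (u¹¹)·v = u¹¹v = v·(u¹¹).
Whereas u ∉ Z(G) since u·v = uv ≠ u²¹v = v·u.
Checking each of the 44 elements this way gives Z(G) = {e, u¹¹}, of order 2.

Answer: {e, u¹¹}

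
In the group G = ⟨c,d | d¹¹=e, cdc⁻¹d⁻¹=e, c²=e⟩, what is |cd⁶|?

Compute successive powers until reaching e:
  (cd⁶)¹ = cd⁶, (cd⁶)² = d, (cd⁶)³ = cd⁷, (cd⁶)⁴ = d², (cd⁶)⁵ = cd⁸, (cd⁶)⁶ = d³, (cd⁶)⁷ = cd⁹, (cd⁶)⁸ = d⁴, (cd⁶)⁹ = cd¹⁰, (cd⁶)¹⁰ = d⁵, (cd⁶)¹¹ = c, (cd⁶)¹² = d⁶, (cd⁶)¹³ = cd, (cd⁶)¹⁴ = d⁷, (cd⁶)¹⁵ = cd², (cd⁶)¹⁶ = d⁸, (cd⁶)¹⁷ = cd³, (cd⁶)¹⁸ = d⁹, (cd⁶)¹⁹ = cd⁴, (cd⁶)²⁰ = d¹⁰, (cd⁶)²¹ = cd⁵, (cd⁶)²² = e.
The smallest positive k with (cd⁶)ᵏ = e is 22.

Answer: 22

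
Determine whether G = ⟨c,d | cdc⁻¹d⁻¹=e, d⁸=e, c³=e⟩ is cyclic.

|G| = 24. The element cd has order 24 (its powers give 24 distinct elements), so ⟨cd⟩ = G and G is cyclic.

Answer: Yes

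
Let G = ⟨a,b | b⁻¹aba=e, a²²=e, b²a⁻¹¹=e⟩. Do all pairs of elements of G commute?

a·b = ab but b·a = a¹⁰b⁻¹, so a·b ≠ b·a and G is not abelian.

Answer: No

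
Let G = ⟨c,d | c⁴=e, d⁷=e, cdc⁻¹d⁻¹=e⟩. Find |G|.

Enumerate words in the generators, reducing via the relations: the distinct elements are
  {c, d, e, cd, c², c³, d², d³, d⁴, d⁵, d⁶, cd², cd³, cd⁴, cd⁵, cd⁶, c²d, c³d, c²d², c²d³, c²d⁴, c²d⁵, c²d⁶, c³d², c³d³, c³d⁴, c³d⁵, c³d⁶}.
No further products give new elements, so |G| = 28.

Answer: 28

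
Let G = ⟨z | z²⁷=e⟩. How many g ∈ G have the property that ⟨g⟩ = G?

G is cyclic of order 27. An element generates G iff its order is 27, and a cyclic group of order 27 has exactly φ(27) = 18 such elements.

Answer: 18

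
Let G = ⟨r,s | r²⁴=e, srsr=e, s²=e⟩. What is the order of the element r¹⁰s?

Compute successive powers until reaching e:
  (r¹⁰s)¹ = r¹⁰s, (r¹⁰s)² = e.
The smallest positive k with (r¹⁰s)ᵏ = e is 2.

Answer: 2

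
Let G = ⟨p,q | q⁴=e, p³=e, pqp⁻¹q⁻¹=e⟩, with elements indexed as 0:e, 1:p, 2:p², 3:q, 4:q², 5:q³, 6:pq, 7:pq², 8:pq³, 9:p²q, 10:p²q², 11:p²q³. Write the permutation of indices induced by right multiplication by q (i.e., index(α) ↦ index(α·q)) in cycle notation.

(0 3 4 5)(1 6 7 8)(2 9 10 11)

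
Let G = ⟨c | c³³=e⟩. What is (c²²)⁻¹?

The order of (c²²) is 3 (smallest k with (c²²)ᵏ = e), so (c²²)⁻¹ = (c²²)² = c¹¹.
Check: (c²²) · (c¹¹) → (c²²) · c¹¹ = e, giving e as required.

Answer: c¹¹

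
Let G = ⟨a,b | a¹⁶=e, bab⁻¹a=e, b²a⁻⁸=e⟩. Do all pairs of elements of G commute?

a·b = ab but b·a = a⁷b⁻¹, so a·b ≠ b·a and G is not abelian.

Answer: No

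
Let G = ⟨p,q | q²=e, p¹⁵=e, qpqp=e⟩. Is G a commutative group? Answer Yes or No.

p·q = pq but q·p = p¹⁴q, so p·q ≠ q·p and G is not abelian.

Answer: No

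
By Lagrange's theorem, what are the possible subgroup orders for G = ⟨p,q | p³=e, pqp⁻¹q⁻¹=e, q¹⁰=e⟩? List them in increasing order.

|G| = 30 = 2 · 3 · 5. By Lagrange's theorem the order of any subgroup divides 30; the divisors of 30 are 1, 2, 3, 5, 6, 10, 15, 30.

Answer: 1, 2, 3, 5, 6, 10, 15, 30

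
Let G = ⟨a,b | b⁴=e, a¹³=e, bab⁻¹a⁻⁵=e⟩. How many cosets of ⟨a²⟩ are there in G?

First find ord(a²) by computing successive powers:
  (a²)¹ = a², (a²)² = a⁴, (a²)³ = a⁶, (a²)⁴ = a⁸, (a²)⁵ = a¹⁰, (a²)⁶ = a¹², (a²)⁷ = a, (a²)⁸ = a³, (a²)⁹ = a⁵, (a²)¹⁰ = a⁷, (a²)¹¹ = a⁹, (a²)¹² = a¹¹, (a²)¹³ = e.
So |⟨a²⟩| = ord(a²) = 13. With |G| = 52, by Lagrange [G : ⟨a²⟩] = 52/13 = 4.

Answer: 4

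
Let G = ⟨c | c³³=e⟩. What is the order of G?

G is generated by a single element, so G is cyclic. The relator gives c³³ = e and no smaller power is forced to be e, so the 33 powers {c, e, c², c³, c⁴, c⁵, c⁶, c⁷, c⁸, c⁹, c²², c²³, c²¹, c²⁰, c²⁴, c²⁵, c²⁶, c²⁷, c²⁸, c²⁹, c³², c³¹, c³⁰, c¹², c¹³, c¹¹, c¹⁰, c¹⁴, c¹⁵, c¹⁶, c¹⁷, c¹⁸, c¹⁹} are distinct. Hence |G| = 33.

Answer: 33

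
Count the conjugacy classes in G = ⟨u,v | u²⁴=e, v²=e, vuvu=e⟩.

The conjugacy classes (representative and size) are:
  [e] (size 1), [u²³] (size 2), [u²] (size 2), [u³] (size 2), [u²⁰] (size 2), [u¹⁹] (size 2), [u⁶] (size 2), [u⁷] (size 2), [u⁸] (size 2), [u⁹] (size 2), [u¹⁴] (size 2), [u¹¹] (size 2), [u¹²] (size 1), [u⁴v] (size 12), [u⁵v] (size 12).
Class equation: 1 + 2 + 2 + 2 + 2 + 2 + 2 + 2 + 2 + 2 + 2 + 2 + 1 + 12 + 12 = 48 = |G|. So G has 15 conjugacy classes.

Answer: 15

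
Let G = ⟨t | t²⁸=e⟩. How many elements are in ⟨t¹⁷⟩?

|⟨t¹⁷⟩| equals the order of t¹⁷. Compute successive powers until reaching e:
  (t¹⁷)¹ = t¹⁷, (t¹⁷)² = t⁶, (t¹⁷)³ = t²³, (t¹⁷)⁴ = t¹², (t¹⁷)⁵ = t, (t¹⁷)⁶ = t¹⁸, (t¹⁷)⁷ = t⁷, (t¹⁷)⁸ = t²⁴, (t¹⁷)⁹ = t¹³, (t¹⁷)¹⁰ = t², (t¹⁷)¹¹ = t¹⁹, (t¹⁷)¹² = t⁸, (t¹⁷)¹³ = t²⁵, (t¹⁷)¹⁴ = t¹⁴, (t¹⁷)¹⁵ = t³, (t¹⁷)¹⁶ = t²⁰, (t¹⁷)¹⁷ = t⁹, (t¹⁷)¹⁸ = t²⁶, (t¹⁷)¹⁹ = t¹⁵, (t¹⁷)²⁰ = t⁴, (t¹⁷)²¹ = t²¹, (t¹⁷)²² = t¹⁰, (t¹⁷)²³ = t²⁷, (t¹⁷)²⁴ = t¹⁶, (t¹⁷)²⁵ = t⁵, (t¹⁷)²⁶ = t²², (t¹⁷)²⁷ = t¹¹, (t¹⁷)²⁸ = e.
The smallest positive k with (t¹⁷)ᵏ = e is 28, so |⟨t¹⁷⟩| = 28.

Answer: 28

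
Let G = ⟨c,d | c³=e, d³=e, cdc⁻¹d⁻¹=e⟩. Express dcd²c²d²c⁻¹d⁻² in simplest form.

Multiply left to right, reducing at each step:
  d · c = cd
  (cd) · d² = c
  c · c² = e
  e · d² = d²
  (d²) · c⁻¹ = c²d²
  (c²d²) · d⁻² = c²

Answer: c²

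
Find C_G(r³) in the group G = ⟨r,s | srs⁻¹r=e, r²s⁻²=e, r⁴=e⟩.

⟨r³⟩ ⊆ C_G(r³) since powers of r³ commute with r³; so |C_G(r³)| ≥ |⟨r³⟩| = 4.
By orbit–stabilizer, |C_G(r³)| = |G| / |conj. class of r³| = 8 / 2 = 4.
The 4 elements commuting with r³ are {e, r, r², r³}.

Answer: {e, r, r², r³}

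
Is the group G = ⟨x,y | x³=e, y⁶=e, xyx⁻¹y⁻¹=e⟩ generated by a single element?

|G| = 18, but the maximum element order in G is 6 < 18. No single element generates all of G, so G is not cyclic.

Answer: No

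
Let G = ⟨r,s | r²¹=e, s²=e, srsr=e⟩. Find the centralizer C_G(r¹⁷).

⟨r¹⁷⟩ ⊆ C_G(r¹⁷) since powers of r¹⁷ commute with r¹⁷; so |C_G(r¹⁷)| ≥ |⟨r¹⁷⟩| = 21.
By orbit–stabilizer, |C_G(r¹⁷)| = |G| / |conj. class of r¹⁷| = 42 / 2 = 21.
The 21 elements commuting with r¹⁷ are {e, r, r², r³, r⁴, r⁵, r⁶, r⁷, r⁸, r⁹, r¹⁰, r¹¹, r¹², r¹³, r¹⁴, r¹⁵, r¹⁶, r¹⁷, r¹⁸, r¹⁹, r²⁰}.

Answer: {e, r, r², r³, r⁴, r⁵, r⁶, r⁷, r⁸, r⁹, r¹⁰, r¹¹, r¹², r¹³, r¹⁴, r¹⁵, r¹⁶, r¹⁷, r¹⁸, r¹⁹, r²⁰}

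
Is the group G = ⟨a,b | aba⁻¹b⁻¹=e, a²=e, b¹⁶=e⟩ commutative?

Each pair of generators commutes: a·b = ab = b·a. Since the generators pairwise commute, every element of G commutes with every other, so G is abelian.

Answer: Yes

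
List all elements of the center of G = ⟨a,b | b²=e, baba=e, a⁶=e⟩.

An element z ∈ Z(G) iff z commutes with every generator.
For example a³ is central: (a³)·a = a⁴ = a·(a³); (a³)·b = a³b = b·(a³).
Whereas a ∉ Z(G) since a·b = ab ≠ a⁵b = b·a.
Checking each of the 12 elements this way gives Z(G) = {e, a³}, of order 2.

Answer: {e, a³}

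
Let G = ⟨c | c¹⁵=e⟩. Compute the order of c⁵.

Compute successive powers until reaching e:
  (c⁵)¹ = c⁵, (c⁵)² = c¹⁰, (c⁵)³ = e.
The smallest positive k with (c⁵)ᵏ = e is 3.

Answer: 3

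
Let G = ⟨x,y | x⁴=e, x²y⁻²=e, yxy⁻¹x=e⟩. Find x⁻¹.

The order of x is 4 (smallest k with xᵏ = e), so x⁻¹ = x³ = x³.
Check: x · (x³) → x · x³ = e, giving e as required.

Answer: x³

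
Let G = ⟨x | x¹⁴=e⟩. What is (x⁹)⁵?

Compute successive powers of (x⁹), reducing at each step:
  (x⁹)²: (x⁹) · x⁹ = x⁴
  (x⁹)³: (x⁴) · x⁹ = x¹³
  (x⁹)⁴: (x¹³) · x⁹ = x⁸
  (x⁹)⁵: (x⁸) · x⁹ = x³

Answer: x³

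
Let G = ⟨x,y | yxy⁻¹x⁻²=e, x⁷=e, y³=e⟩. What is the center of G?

An element z ∈ Z(G) iff z commutes with every generator.
For example e is central: e·x = x = x·e; e·y = y = y·e.
Whereas x ∉ Z(G) since x·y = xy ≠ x²y = y·x.
Checking each of the 21 elements this way gives Z(G) = {e}, of order 1.

Answer: {e}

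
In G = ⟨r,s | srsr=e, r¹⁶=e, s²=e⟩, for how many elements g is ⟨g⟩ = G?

⟨g⟩ = G would require ord(g) = |G| = 32, but the maximum element order in G is 16 < 32. So G is not cyclic and no single element generates it: the count is 0.

Answer: 0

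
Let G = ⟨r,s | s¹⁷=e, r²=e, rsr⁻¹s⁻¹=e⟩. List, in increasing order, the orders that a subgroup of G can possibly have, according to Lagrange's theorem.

|G| = 34 = 2 · 17. By Lagrange's theorem the order of any subgroup divides 34; the divisors of 34 are 1, 2, 17, 34.

Answer: 1, 2, 17, 34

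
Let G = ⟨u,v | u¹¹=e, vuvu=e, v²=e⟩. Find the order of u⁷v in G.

Compute successive powers until reaching e:
  (u⁷v)¹ = u⁷v, (u⁷v)² = e.
The smallest positive k with (u⁷v)ᵏ = e is 2.

Answer: 2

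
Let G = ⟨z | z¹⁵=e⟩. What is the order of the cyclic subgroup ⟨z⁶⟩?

|⟨z⁶⟩| equals the order of z⁶. Compute successive powers until reaching e:
  (z⁶)¹ = z⁶, (z⁶)² = z¹², (z⁶)³ = z³, (z⁶)⁴ = z⁹, (z⁶)⁵ = e.
The smallest positive k with (z⁶)ᵏ = e is 5, so |⟨z⁶⟩| = 5.

Answer: 5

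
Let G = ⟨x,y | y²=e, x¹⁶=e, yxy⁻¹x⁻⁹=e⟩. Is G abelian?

x·y = xy but y·x = x⁹y, so x·y ≠ y·x and G is not abelian.

Answer: No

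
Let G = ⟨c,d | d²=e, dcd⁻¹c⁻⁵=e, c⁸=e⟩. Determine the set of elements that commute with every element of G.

An element z ∈ Z(G) iff z commutes with every generator.
For example c² is central: (c²)·c = c³ = c·(c²); (c²)·d = c²d = d·(c²).
Whereas c ∉ Z(G) since c·d = cd ≠ c⁵d = d·c.
Checking each of the 16 elements this way gives Z(G) = {e, c², c⁴, c⁶}, of order 4.

Answer: {e, c², c⁴, c⁶}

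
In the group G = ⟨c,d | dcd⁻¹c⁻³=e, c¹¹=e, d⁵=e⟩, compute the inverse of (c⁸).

The order of (c⁸) is 11 (smallest k with (c⁸)ᵏ = e), so (c⁸)⁻¹ = (c⁸)¹⁰ = c³.
Check: (c⁸) · (c³) → (c⁸) · c³ = e, giving e as required.

Answer: c³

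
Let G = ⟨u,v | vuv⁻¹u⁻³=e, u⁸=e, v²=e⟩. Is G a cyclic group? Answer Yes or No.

Every cyclic group is abelian. But u·v = uv while v·u = u³v, so u·v ≠ v·u and G is not abelian. Hence G is not cyclic.

Answer: No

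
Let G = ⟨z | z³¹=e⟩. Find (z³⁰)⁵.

Compute successive powers of (z³⁰), reducing at each step:
  (z³⁰)²: (z³⁰) · z³⁰ = z²⁹
  (z³⁰)³: (z²⁹) · z³⁰ = z²⁸
  (z³⁰)⁴: (z²⁸) · z³⁰ = z²⁷
  (z³⁰)⁵: (z²⁷) · z³⁰ = z²⁶

Answer: z²⁶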